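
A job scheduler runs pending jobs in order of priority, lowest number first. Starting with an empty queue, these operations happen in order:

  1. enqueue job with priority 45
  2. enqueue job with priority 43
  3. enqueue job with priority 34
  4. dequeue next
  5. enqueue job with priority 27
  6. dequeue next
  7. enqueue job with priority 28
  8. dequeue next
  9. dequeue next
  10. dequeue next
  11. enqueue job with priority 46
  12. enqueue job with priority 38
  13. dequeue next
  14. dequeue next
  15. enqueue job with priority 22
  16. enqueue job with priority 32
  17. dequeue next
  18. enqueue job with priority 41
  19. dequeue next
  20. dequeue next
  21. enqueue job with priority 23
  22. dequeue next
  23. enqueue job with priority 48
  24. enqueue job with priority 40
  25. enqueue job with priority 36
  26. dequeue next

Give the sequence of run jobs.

[34, 27, 28, 43, 45, 38, 46, 22, 32, 41, 23, 36]

insert 45 → {45}
insert 43 → {43, 45}
insert 34 → {34, 43, 45}
dequeue next → 34; now {43, 45}
insert 27 → {27, 43, 45}
dequeue next → 27; now {43, 45}
insert 28 → {28, 43, 45}
dequeue next → 28; now {43, 45}
dequeue next → 43; now {45}
dequeue next → 45; now {}
insert 46 → {46}
insert 38 → {38, 46}
dequeue next → 38; now {46}
dequeue next → 46; now {}
insert 22 → {22}
insert 32 → {22, 32}
dequeue next → 22; now {32}
insert 41 → {32, 41}
dequeue next → 32; now {41}
dequeue next → 41; now {}
insert 23 → {23}
dequeue next → 23; now {}
insert 48 → {48}
insert 40 → {40, 48}
insert 36 → {36, 40, 48}
dequeue next → 36; now {40, 48}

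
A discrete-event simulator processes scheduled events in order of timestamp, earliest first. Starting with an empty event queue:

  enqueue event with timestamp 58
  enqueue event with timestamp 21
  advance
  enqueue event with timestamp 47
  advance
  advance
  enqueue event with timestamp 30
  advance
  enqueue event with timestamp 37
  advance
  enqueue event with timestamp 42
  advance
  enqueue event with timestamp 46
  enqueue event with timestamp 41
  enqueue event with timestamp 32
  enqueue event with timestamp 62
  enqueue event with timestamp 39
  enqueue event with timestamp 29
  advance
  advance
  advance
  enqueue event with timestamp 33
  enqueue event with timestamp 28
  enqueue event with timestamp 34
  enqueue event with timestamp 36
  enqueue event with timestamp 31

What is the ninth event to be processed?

39

insert 58 → {58}
insert 21 → {21, 58}
advance → 21; now {58}
insert 47 → {47, 58}
advance → 47; now {58}
advance → 58; now {}
insert 30 → {30}
advance → 30; now {}
insert 37 → {37}
advance → 37; now {}
insert 42 → {42}
advance → 42; now {}
insert 46 → {46}
insert 41 → {41, 46}
insert 32 → {32, 41, 46}
insert 62 → {32, 41, 46, 62}
insert 39 → {32, 39, 41, 46, 62}
insert 29 → {29, 32, 39, 41, 46, 62}
advance → 29; now {32, 39, 41, 46, 62}
advance → 32; now {39, 41, 46, 62}
advance → 39; now {41, 46, 62}
insert 33 → {33, 41, 46, 62}
insert 28 → {28, 33, 41, 46, 62}
insert 34 → {28, 33, 34, 41, 46, 62}
insert 36 → {28, 33, 34, 36, 41, 46, 62}
insert 31 → {28, 31, 33, 34, 36, 41, 46, 62}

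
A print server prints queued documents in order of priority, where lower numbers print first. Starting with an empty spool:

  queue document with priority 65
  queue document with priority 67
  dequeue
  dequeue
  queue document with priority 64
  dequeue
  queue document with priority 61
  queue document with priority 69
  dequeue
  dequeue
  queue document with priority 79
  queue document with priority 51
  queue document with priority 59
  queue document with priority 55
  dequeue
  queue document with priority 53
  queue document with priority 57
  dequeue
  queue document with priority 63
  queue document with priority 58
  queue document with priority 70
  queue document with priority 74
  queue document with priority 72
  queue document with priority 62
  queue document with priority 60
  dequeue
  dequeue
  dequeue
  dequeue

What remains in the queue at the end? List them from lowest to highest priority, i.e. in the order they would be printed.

[60, 62, 63, 70, 72, 74, 79]

insert 65 → {65}
insert 67 → {65, 67}
dequeue → 65; now {67}
dequeue → 67; now {}
insert 64 → {64}
dequeue → 64; now {}
insert 61 → {61}
insert 69 → {61, 69}
dequeue → 61; now {69}
dequeue → 69; now {}
insert 79 → {79}
insert 51 → {51, 79}
insert 59 → {51, 59, 79}
insert 55 → {51, 55, 59, 79}
dequeue → 51; now {55, 59, 79}
insert 53 → {53, 55, 59, 79}
insert 57 → {53, 55, 57, 59, 79}
dequeue → 53; now {55, 57, 59, 79}
insert 63 → {55, 57, 59, 63, 79}
insert 58 → {55, 57, 58, 59, 63, 79}
insert 70 → {55, 57, 58, 59, 63, 70, 79}
insert 74 → {55, 57, 58, 59, 63, 70, 74, 79}
insert 72 → {55, 57, 58, 59, 63, 70, 72, 74, 79}
insert 62 → {55, 57, 58, 59, 62, 63, 70, 72, 74, 79}
insert 60 → {55, 57, 58, 59, 60, 62, 63, 70, 72, 74, 79}
dequeue → 55; now {57, 58, 59, 60, 62, 63, 70, 72, 74, 79}
dequeue → 57; now {58, 59, 60, 62, 63, 70, 72, 74, 79}
dequeue → 58; now {59, 60, 62, 63, 70, 72, 74, 79}
dequeue → 59; now {60, 62, 63, 70, 72, 74, 79}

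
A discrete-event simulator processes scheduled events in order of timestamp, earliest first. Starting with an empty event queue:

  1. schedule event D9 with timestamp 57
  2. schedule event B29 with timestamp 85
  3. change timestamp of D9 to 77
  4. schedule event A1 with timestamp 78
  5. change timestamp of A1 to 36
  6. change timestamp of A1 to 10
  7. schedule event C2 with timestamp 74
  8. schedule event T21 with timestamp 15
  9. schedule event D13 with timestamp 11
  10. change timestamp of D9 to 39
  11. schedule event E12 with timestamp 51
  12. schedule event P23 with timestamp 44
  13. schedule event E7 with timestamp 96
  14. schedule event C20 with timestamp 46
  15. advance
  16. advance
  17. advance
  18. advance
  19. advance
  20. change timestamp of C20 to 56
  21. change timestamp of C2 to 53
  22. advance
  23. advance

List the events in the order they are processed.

A1 → D13 → T21 → D9 → P23 → E12 → C2

add D9 (timestamp 57) → {D9:57}
add B29 (timestamp 85) → {D9:57, B29:85}
update D9 to timestamp 77 → {D9:77, B29:85}
add A1 (timestamp 78) → {D9:77, A1:78, B29:85}
update A1 to timestamp 36 → {A1:36, D9:77, B29:85}
update A1 to timestamp 10 → {A1:10, D9:77, B29:85}
add C2 (timestamp 74) → {A1:10, C2:74, D9:77, B29:85}
add T21 (timestamp 15) → {A1:10, T21:15, C2:74, D9:77, B29:85}
add D13 (timestamp 11) → {A1:10, D13:11, T21:15, C2:74, D9:77, B29:85}
update D9 to timestamp 39 → {A1:10, D13:11, T21:15, D9:39, C2:74, B29:85}
add E12 (timestamp 51) → {A1:10, D13:11, T21:15, D9:39, E12:51, C2:74, B29:85}
add P23 (timestamp 44) → {A1:10, D13:11, T21:15, D9:39, P23:44, E12:51, C2:74, B29:85}
add E7 (timestamp 96) → {A1:10, D13:11, T21:15, D9:39, P23:44, E12:51, C2:74, B29:85, E7:96}
add C20 (timestamp 46) → {A1:10, D13:11, T21:15, D9:39, P23:44, C20:46, E12:51, C2:74, B29:85, E7:96}
advance → A1; now {D13:11, T21:15, D9:39, P23:44, C20:46, E12:51, C2:74, B29:85, E7:96}
advance → D13; now {T21:15, D9:39, P23:44, C20:46, E12:51, C2:74, B29:85, E7:96}
advance → T21; now {D9:39, P23:44, C20:46, E12:51, C2:74, B29:85, E7:96}
advance → D9; now {P23:44, C20:46, E12:51, C2:74, B29:85, E7:96}
advance → P23; now {C20:46, E12:51, C2:74, B29:85, E7:96}
update C20 to timestamp 56 → {E12:51, C20:56, C2:74, B29:85, E7:96}
update C2 to timestamp 53 → {E12:51, C2:53, C20:56, B29:85, E7:96}
advance → E12; now {C2:53, C20:56, B29:85, E7:96}
advance → C2; now {C20:56, B29:85, E7:96}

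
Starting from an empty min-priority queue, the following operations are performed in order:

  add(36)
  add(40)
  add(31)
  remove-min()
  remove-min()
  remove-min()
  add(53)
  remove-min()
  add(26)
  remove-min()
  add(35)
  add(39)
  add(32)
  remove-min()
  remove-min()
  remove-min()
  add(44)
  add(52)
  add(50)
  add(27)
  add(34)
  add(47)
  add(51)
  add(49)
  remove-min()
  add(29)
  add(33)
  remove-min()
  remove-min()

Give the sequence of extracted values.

31 → 36 → 40 → 53 → 26 → 32 → 35 → 39 → 27 → 29 → 33

insert 36 → {36}
insert 40 → {36, 40}
insert 31 → {31, 36, 40}
remove-min → 31; now {36, 40}
remove-min → 36; now {40}
remove-min → 40; now {}
insert 53 → {53}
remove-min → 53; now {}
insert 26 → {26}
remove-min → 26; now {}
insert 35 → {35}
insert 39 → {35, 39}
insert 32 → {32, 35, 39}
remove-min → 32; now {35, 39}
remove-min → 35; now {39}
remove-min → 39; now {}
insert 44 → {44}
insert 52 → {44, 52}
insert 50 → {44, 50, 52}
insert 27 → {27, 44, 50, 52}
insert 34 → {27, 34, 44, 50, 52}
insert 47 → {27, 34, 44, 47, 50, 52}
insert 51 → {27, 34, 44, 47, 50, 51, 52}
insert 49 → {27, 34, 44, 47, 49, 50, 51, 52}
remove-min → 27; now {34, 44, 47, 49, 50, 51, 52}
insert 29 → {29, 34, 44, 47, 49, 50, 51, 52}
insert 33 → {29, 33, 34, 44, 47, 49, 50, 51, 52}
remove-min → 29; now {33, 34, 44, 47, 49, 50, 51, 52}
remove-min → 33; now {34, 44, 47, 49, 50, 51, 52}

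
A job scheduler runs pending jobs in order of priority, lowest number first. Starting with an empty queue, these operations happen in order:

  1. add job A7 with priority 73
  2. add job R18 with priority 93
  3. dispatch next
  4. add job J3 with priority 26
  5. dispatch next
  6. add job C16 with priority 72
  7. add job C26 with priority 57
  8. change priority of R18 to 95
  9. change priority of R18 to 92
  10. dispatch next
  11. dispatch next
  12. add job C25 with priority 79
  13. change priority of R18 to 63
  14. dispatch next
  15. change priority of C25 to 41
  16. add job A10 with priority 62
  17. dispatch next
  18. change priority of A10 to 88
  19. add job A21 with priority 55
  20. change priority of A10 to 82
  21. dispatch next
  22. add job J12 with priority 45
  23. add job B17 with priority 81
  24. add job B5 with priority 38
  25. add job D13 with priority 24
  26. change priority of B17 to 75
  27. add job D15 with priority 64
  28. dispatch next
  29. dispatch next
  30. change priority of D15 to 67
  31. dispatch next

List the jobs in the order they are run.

add A7 (priority 73) → {A7:73}
add R18 (priority 93) → {A7:73, R18:93}
dispatch next → A7; now {R18:93}
add J3 (priority 26) → {J3:26, R18:93}
dispatch next → J3; now {R18:93}
add C16 (priority 72) → {C16:72, R18:93}
add C26 (priority 57) → {C26:57, C16:72, R18:93}
update R18 to priority 95 → {C26:57, C16:72, R18:95}
update R18 to priority 92 → {C26:57, C16:72, R18:92}
dispatch next → C26; now {C16:72, R18:92}
dispatch next → C16; now {R18:92}
add C25 (priority 79) → {C25:79, R18:92}
update R18 to priority 63 → {R18:63, C25:79}
dispatch next → R18; now {C25:79}
update C25 to priority 41 → {C25:41}
add A10 (priority 62) → {C25:41, A10:62}
dispatch next → C25; now {A10:62}
update A10 to priority 88 → {A10:88}
add A21 (priority 55) → {A21:55, A10:88}
update A10 to priority 82 → {A21:55, A10:82}
dispatch next → A21; now {A10:82}
add J12 (priority 45) → {J12:45, A10:82}
add B17 (priority 81) → {J12:45, B17:81, A10:82}
add B5 (priority 38) → {B5:38, J12:45, B17:81, A10:82}
add D13 (priority 24) → {D13:24, B5:38, J12:45, B17:81, A10:82}
update B17 to priority 75 → {D13:24, B5:38, J12:45, B17:75, A10:82}
add D15 (priority 64) → {D13:24, B5:38, J12:45, D15:64, B17:75, A10:82}
dispatch next → D13; now {B5:38, J12:45, D15:64, B17:75, A10:82}
dispatch next → B5; now {J12:45, D15:64, B17:75, A10:82}
update D15 to priority 67 → {J12:45, D15:67, B17:75, A10:82}
dispatch next → J12; now {D15:67, B17:75, A10:82}

A7, J3, C26, C16, R18, C25, A21, D13, B5, J12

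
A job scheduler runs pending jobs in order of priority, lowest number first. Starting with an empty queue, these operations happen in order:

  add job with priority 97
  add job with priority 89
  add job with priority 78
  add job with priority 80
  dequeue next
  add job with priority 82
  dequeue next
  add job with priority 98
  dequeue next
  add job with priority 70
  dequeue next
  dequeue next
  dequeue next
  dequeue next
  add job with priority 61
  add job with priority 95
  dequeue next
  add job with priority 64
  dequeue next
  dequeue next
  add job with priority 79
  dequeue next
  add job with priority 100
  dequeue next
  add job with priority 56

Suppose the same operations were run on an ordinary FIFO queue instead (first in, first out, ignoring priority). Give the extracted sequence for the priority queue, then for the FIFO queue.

insert 97 → {97}
insert 89 → {89, 97}
insert 78 → {78, 89, 97}
insert 80 → {78, 80, 89, 97}
dequeue next → 78; now {80, 89, 97}
insert 82 → {80, 82, 89, 97}
dequeue next → 80; now {82, 89, 97}
insert 98 → {82, 89, 97, 98}
dequeue next → 82; now {89, 97, 98}
insert 70 → {70, 89, 97, 98}
dequeue next → 70; now {89, 97, 98}
dequeue next → 89; now {97, 98}
dequeue next → 97; now {98}
dequeue next → 98; now {}
insert 61 → {61}
insert 95 → {61, 95}
dequeue next → 61; now {95}
insert 64 → {64, 95}
dequeue next → 64; now {95}
dequeue next → 95; now {}
insert 79 → {79}
dequeue next → 79; now {}
insert 100 → {100}
dequeue next → 100; now {}
insert 56 → {56}

priority queue: 78, 80, 82, 70, 89, 97, 98, 61, 64, 95, 79, 100; FIFO queue: 97 → 89 → 78 → 80 → 82 → 98 → 70 → 61 → 95 → 64 → 79 → 100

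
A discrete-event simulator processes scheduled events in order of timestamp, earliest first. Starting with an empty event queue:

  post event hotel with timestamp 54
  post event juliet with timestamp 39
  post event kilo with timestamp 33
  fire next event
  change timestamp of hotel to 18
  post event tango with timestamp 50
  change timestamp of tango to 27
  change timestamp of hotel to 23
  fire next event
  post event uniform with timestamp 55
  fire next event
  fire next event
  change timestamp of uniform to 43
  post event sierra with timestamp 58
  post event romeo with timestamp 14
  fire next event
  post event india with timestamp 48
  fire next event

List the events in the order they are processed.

kilo → hotel → tango → juliet → romeo → uniform

add hotel (timestamp 54) → {hotel:54}
add juliet (timestamp 39) → {juliet:39, hotel:54}
add kilo (timestamp 33) → {kilo:33, juliet:39, hotel:54}
fire next event → kilo; now {juliet:39, hotel:54}
update hotel to timestamp 18 → {hotel:18, juliet:39}
add tango (timestamp 50) → {hotel:18, juliet:39, tango:50}
update tango to timestamp 27 → {hotel:18, tango:27, juliet:39}
update hotel to timestamp 23 → {hotel:23, tango:27, juliet:39}
fire next event → hotel; now {tango:27, juliet:39}
add uniform (timestamp 55) → {tango:27, juliet:39, uniform:55}
fire next event → tango; now {juliet:39, uniform:55}
fire next event → juliet; now {uniform:55}
update uniform to timestamp 43 → {uniform:43}
add sierra (timestamp 58) → {uniform:43, sierra:58}
add romeo (timestamp 14) → {romeo:14, uniform:43, sierra:58}
fire next event → romeo; now {uniform:43, sierra:58}
add india (timestamp 48) → {uniform:43, india:48, sierra:58}
fire next event → uniform; now {india:48, sierra:58}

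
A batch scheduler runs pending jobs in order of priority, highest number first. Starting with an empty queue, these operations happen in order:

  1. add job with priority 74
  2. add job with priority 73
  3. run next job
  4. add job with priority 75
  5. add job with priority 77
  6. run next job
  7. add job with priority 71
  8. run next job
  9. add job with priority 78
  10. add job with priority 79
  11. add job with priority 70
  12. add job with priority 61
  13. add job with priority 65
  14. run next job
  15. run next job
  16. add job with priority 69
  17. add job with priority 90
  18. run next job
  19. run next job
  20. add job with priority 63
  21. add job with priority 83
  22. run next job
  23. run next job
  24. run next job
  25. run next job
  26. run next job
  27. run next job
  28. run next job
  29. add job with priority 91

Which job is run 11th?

insert 74 → {74}
insert 73 → {74, 73}
run next job → 74; now {73}
insert 75 → {75, 73}
insert 77 → {77, 75, 73}
run next job → 77; now {75, 73}
insert 71 → {75, 73, 71}
run next job → 75; now {73, 71}
insert 78 → {78, 73, 71}
insert 79 → {79, 78, 73, 71}
insert 70 → {79, 78, 73, 71, 70}
insert 61 → {79, 78, 73, 71, 70, 61}
insert 65 → {79, 78, 73, 71, 70, 65, 61}
run next job → 79; now {78, 73, 71, 70, 65, 61}
run next job → 78; now {73, 71, 70, 65, 61}
insert 69 → {73, 71, 70, 69, 65, 61}
insert 90 → {90, 73, 71, 70, 69, 65, 61}
run next job → 90; now {73, 71, 70, 69, 65, 61}
run next job → 73; now {71, 70, 69, 65, 61}
insert 63 → {71, 70, 69, 65, 63, 61}
insert 83 → {83, 71, 70, 69, 65, 63, 61}
run next job → 83; now {71, 70, 69, 65, 63, 61}
run next job → 71; now {70, 69, 65, 63, 61}
run next job → 70; now {69, 65, 63, 61}
run next job → 69; now {65, 63, 61}
run next job → 65; now {63, 61}
run next job → 63; now {61}
run next job → 61; now {}
insert 91 → {91}

69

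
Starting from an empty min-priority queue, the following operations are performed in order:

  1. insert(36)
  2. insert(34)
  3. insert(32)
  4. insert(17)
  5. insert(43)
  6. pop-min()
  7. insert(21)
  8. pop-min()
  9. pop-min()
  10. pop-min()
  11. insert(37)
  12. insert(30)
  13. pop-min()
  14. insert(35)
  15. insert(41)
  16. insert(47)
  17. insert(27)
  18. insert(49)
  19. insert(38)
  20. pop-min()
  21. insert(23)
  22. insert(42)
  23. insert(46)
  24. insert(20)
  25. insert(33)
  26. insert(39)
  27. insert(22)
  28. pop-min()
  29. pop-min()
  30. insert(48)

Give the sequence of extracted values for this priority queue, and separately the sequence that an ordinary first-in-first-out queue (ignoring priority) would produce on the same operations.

insert 36 → {36}
insert 34 → {34, 36}
insert 32 → {32, 34, 36}
insert 17 → {17, 32, 34, 36}
insert 43 → {17, 32, 34, 36, 43}
pop-min → 17; now {32, 34, 36, 43}
insert 21 → {21, 32, 34, 36, 43}
pop-min → 21; now {32, 34, 36, 43}
pop-min → 32; now {34, 36, 43}
pop-min → 34; now {36, 43}
insert 37 → {36, 37, 43}
insert 30 → {30, 36, 37, 43}
pop-min → 30; now {36, 37, 43}
insert 35 → {35, 36, 37, 43}
insert 41 → {35, 36, 37, 41, 43}
insert 47 → {35, 36, 37, 41, 43, 47}
insert 27 → {27, 35, 36, 37, 41, 43, 47}
insert 49 → {27, 35, 36, 37, 41, 43, 47, 49}
insert 38 → {27, 35, 36, 37, 38, 41, 43, 47, 49}
pop-min → 27; now {35, 36, 37, 38, 41, 43, 47, 49}
insert 23 → {23, 35, 36, 37, 38, 41, 43, 47, 49}
insert 42 → {23, 35, 36, 37, 38, 41, 42, 43, 47, 49}
insert 46 → {23, 35, 36, 37, 38, 41, 42, 43, 46, 47, 49}
insert 20 → {20, 23, 35, 36, 37, 38, 41, 42, 43, 46, 47, 49}
insert 33 → {20, 23, 33, 35, 36, 37, 38, 41, 42, 43, 46, 47, 49}
insert 39 → {20, 23, 33, 35, 36, 37, 38, 39, 41, 42, 43, 46, 47, 49}
insert 22 → {20, 22, 23, 33, 35, 36, 37, 38, 39, 41, 42, 43, 46, 47, 49}
pop-min → 20; now {22, 23, 33, 35, 36, 37, 38, 39, 41, 42, 43, 46, 47, 49}
pop-min → 22; now {23, 33, 35, 36, 37, 38, 39, 41, 42, 43, 46, 47, 49}
insert 48 → {23, 33, 35, 36, 37, 38, 39, 41, 42, 43, 46, 47, 48, 49}

priority queue: 17, 21, 32, 34, 30, 27, 20, 22; FIFO queue: 36, 34, 32, 17, 43, 21, 37, 30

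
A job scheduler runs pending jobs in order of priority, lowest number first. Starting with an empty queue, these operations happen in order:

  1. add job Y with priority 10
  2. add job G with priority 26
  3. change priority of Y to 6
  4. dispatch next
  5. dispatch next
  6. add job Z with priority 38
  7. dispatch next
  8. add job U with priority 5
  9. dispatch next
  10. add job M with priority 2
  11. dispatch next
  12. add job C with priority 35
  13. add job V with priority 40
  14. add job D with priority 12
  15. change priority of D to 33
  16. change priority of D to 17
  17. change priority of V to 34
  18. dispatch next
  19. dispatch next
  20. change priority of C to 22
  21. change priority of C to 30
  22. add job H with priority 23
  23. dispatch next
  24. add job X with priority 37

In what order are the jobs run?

add Y (priority 10) → {Y:10}
add G (priority 26) → {Y:10, G:26}
update Y to priority 6 → {Y:6, G:26}
dispatch next → Y; now {G:26}
dispatch next → G; now {}
add Z (priority 38) → {Z:38}
dispatch next → Z; now {}
add U (priority 5) → {U:5}
dispatch next → U; now {}
add M (priority 2) → {M:2}
dispatch next → M; now {}
add C (priority 35) → {C:35}
add V (priority 40) → {C:35, V:40}
add D (priority 12) → {D:12, C:35, V:40}
update D to priority 33 → {D:33, C:35, V:40}
update D to priority 17 → {D:17, C:35, V:40}
update V to priority 34 → {D:17, V:34, C:35}
dispatch next → D; now {V:34, C:35}
dispatch next → V; now {C:35}
update C to priority 22 → {C:22}
update C to priority 30 → {C:30}
add H (priority 23) → {H:23, C:30}
dispatch next → H; now {C:30}
add X (priority 37) → {C:30, X:37}

Y → G → Z → U → M → D → V → H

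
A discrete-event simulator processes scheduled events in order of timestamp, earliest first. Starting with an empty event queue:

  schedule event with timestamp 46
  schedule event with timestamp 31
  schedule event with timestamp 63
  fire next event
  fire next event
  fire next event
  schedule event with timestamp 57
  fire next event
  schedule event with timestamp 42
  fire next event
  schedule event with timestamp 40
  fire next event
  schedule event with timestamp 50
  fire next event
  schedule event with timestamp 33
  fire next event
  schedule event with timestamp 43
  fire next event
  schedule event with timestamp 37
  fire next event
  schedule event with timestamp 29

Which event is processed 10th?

insert 46 → {46}
insert 31 → {31, 46}
insert 63 → {31, 46, 63}
fire next event → 31; now {46, 63}
fire next event → 46; now {63}
fire next event → 63; now {}
insert 57 → {57}
fire next event → 57; now {}
insert 42 → {42}
fire next event → 42; now {}
insert 40 → {40}
fire next event → 40; now {}
insert 50 → {50}
fire next event → 50; now {}
insert 33 → {33}
fire next event → 33; now {}
insert 43 → {43}
fire next event → 43; now {}
insert 37 → {37}
fire next event → 37; now {}
insert 29 → {29}

37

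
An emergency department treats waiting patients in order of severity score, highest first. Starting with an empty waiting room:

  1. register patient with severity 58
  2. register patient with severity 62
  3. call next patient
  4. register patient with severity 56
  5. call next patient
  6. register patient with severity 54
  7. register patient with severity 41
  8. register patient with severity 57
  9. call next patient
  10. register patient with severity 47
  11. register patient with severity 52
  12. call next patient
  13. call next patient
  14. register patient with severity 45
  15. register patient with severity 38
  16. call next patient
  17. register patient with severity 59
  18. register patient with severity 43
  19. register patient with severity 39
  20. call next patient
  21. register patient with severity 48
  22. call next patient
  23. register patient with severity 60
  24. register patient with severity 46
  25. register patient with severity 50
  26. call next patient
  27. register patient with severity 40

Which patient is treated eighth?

insert 58 → {58}
insert 62 → {62, 58}
call next patient → 62; now {58}
insert 56 → {58, 56}
call next patient → 58; now {56}
insert 54 → {56, 54}
insert 41 → {56, 54, 41}
insert 57 → {57, 56, 54, 41}
call next patient → 57; now {56, 54, 41}
insert 47 → {56, 54, 47, 41}
insert 52 → {56, 54, 52, 47, 41}
call next patient → 56; now {54, 52, 47, 41}
call next patient → 54; now {52, 47, 41}
insert 45 → {52, 47, 45, 41}
insert 38 → {52, 47, 45, 41, 38}
call next patient → 52; now {47, 45, 41, 38}
insert 59 → {59, 47, 45, 41, 38}
insert 43 → {59, 47, 45, 43, 41, 38}
insert 39 → {59, 47, 45, 43, 41, 39, 38}
call next patient → 59; now {47, 45, 43, 41, 39, 38}
insert 48 → {48, 47, 45, 43, 41, 39, 38}
call next patient → 48; now {47, 45, 43, 41, 39, 38}
insert 60 → {60, 47, 45, 43, 41, 39, 38}
insert 46 → {60, 47, 46, 45, 43, 41, 39, 38}
insert 50 → {60, 50, 47, 46, 45, 43, 41, 39, 38}
call next patient → 60; now {50, 47, 46, 45, 43, 41, 39, 38}
insert 40 → {50, 47, 46, 45, 43, 41, 40, 39, 38}

48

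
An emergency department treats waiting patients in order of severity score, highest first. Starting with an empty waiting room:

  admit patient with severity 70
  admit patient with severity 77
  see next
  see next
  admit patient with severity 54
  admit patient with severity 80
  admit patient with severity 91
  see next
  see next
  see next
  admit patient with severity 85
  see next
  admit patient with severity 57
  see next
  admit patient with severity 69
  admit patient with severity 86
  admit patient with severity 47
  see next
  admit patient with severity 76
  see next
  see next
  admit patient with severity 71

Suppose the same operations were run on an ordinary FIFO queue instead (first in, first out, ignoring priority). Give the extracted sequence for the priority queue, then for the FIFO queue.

insert 70 → {70}
insert 77 → {77, 70}
see next → 77; now {70}
see next → 70; now {}
insert 54 → {54}
insert 80 → {80, 54}
insert 91 → {91, 80, 54}
see next → 91; now {80, 54}
see next → 80; now {54}
see next → 54; now {}
insert 85 → {85}
see next → 85; now {}
insert 57 → {57}
see next → 57; now {}
insert 69 → {69}
insert 86 → {86, 69}
insert 47 → {86, 69, 47}
see next → 86; now {69, 47}
insert 76 → {76, 69, 47}
see next → 76; now {69, 47}
see next → 69; now {47}
insert 71 → {71, 47}

priority queue: [77, 70, 91, 80, 54, 85, 57, 86, 76, 69]; FIFO queue: 70 → 77 → 54 → 80 → 91 → 85 → 57 → 69 → 86 → 47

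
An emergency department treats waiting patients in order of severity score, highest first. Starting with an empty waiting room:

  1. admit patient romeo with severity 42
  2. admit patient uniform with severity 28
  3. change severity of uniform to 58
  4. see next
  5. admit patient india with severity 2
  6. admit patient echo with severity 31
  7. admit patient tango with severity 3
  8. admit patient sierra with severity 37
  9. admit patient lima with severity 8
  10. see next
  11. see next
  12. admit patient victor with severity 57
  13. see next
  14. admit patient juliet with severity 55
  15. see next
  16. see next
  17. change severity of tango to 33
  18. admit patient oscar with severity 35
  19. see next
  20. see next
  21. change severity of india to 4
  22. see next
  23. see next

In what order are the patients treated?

add romeo (severity 42) → {romeo:42}
add uniform (severity 28) → {romeo:42, uniform:28}
update uniform to severity 58 → {uniform:58, romeo:42}
see next → uniform; now {romeo:42}
add india (severity 2) → {romeo:42, india:2}
add echo (severity 31) → {romeo:42, echo:31, india:2}
add tango (severity 3) → {romeo:42, echo:31, tango:3, india:2}
add sierra (severity 37) → {romeo:42, sierra:37, echo:31, tango:3, india:2}
add lima (severity 8) → {romeo:42, sierra:37, echo:31, lima:8, tango:3, india:2}
see next → romeo; now {sierra:37, echo:31, lima:8, tango:3, india:2}
see next → sierra; now {echo:31, lima:8, tango:3, india:2}
add victor (severity 57) → {victor:57, echo:31, lima:8, tango:3, india:2}
see next → victor; now {echo:31, lima:8, tango:3, india:2}
add juliet (severity 55) → {juliet:55, echo:31, lima:8, tango:3, india:2}
see next → juliet; now {echo:31, lima:8, tango:3, india:2}
see next → echo; now {lima:8, tango:3, india:2}
update tango to severity 33 → {tango:33, lima:8, india:2}
add oscar (severity 35) → {oscar:35, tango:33, lima:8, india:2}
see next → oscar; now {tango:33, lima:8, india:2}
see next → tango; now {lima:8, india:2}
update india to severity 4 → {lima:8, india:4}
see next → lima; now {india:4}
see next → india; now {}

[uniform, romeo, sierra, victor, juliet, echo, oscar, tango, lima, india]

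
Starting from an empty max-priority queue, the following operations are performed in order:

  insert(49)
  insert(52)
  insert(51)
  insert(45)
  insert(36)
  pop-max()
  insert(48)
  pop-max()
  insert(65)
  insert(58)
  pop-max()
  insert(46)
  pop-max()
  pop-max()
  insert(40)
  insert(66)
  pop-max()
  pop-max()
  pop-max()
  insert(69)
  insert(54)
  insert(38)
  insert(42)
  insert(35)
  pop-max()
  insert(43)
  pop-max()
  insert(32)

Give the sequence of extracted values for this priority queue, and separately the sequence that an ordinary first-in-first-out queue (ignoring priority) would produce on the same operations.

priority queue: 52, 51, 65, 58, 49, 66, 48, 46, 69, 54; FIFO queue: 49 → 52 → 51 → 45 → 36 → 48 → 65 → 58 → 46 → 40

insert 49 → {49}
insert 52 → {52, 49}
insert 51 → {52, 51, 49}
insert 45 → {52, 51, 49, 45}
insert 36 → {52, 51, 49, 45, 36}
pop-max → 52; now {51, 49, 45, 36}
insert 48 → {51, 49, 48, 45, 36}
pop-max → 51; now {49, 48, 45, 36}
insert 65 → {65, 49, 48, 45, 36}
insert 58 → {65, 58, 49, 48, 45, 36}
pop-max → 65; now {58, 49, 48, 45, 36}
insert 46 → {58, 49, 48, 46, 45, 36}
pop-max → 58; now {49, 48, 46, 45, 36}
pop-max → 49; now {48, 46, 45, 36}
insert 40 → {48, 46, 45, 40, 36}
insert 66 → {66, 48, 46, 45, 40, 36}
pop-max → 66; now {48, 46, 45, 40, 36}
pop-max → 48; now {46, 45, 40, 36}
pop-max → 46; now {45, 40, 36}
insert 69 → {69, 45, 40, 36}
insert 54 → {69, 54, 45, 40, 36}
insert 38 → {69, 54, 45, 40, 38, 36}
insert 42 → {69, 54, 45, 42, 40, 38, 36}
insert 35 → {69, 54, 45, 42, 40, 38, 36, 35}
pop-max → 69; now {54, 45, 42, 40, 38, 36, 35}
insert 43 → {54, 45, 43, 42, 40, 38, 36, 35}
pop-max → 54; now {45, 43, 42, 40, 38, 36, 35}
insert 32 → {45, 43, 42, 40, 38, 36, 35, 32}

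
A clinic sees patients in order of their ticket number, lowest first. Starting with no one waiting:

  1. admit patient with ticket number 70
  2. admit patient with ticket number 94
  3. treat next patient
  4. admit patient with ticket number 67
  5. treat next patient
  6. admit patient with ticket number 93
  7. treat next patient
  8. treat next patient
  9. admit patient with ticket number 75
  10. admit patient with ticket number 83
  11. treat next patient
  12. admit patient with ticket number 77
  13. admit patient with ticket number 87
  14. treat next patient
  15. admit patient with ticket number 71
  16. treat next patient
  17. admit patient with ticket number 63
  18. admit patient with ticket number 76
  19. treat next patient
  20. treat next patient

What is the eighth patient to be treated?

63

insert 70 → {70}
insert 94 → {70, 94}
treat next patient → 70; now {94}
insert 67 → {67, 94}
treat next patient → 67; now {94}
insert 93 → {93, 94}
treat next patient → 93; now {94}
treat next patient → 94; now {}
insert 75 → {75}
insert 83 → {75, 83}
treat next patient → 75; now {83}
insert 77 → {77, 83}
insert 87 → {77, 83, 87}
treat next patient → 77; now {83, 87}
insert 71 → {71, 83, 87}
treat next patient → 71; now {83, 87}
insert 63 → {63, 83, 87}
insert 76 → {63, 76, 83, 87}
treat next patient → 63; now {76, 83, 87}
treat next patient → 76; now {83, 87}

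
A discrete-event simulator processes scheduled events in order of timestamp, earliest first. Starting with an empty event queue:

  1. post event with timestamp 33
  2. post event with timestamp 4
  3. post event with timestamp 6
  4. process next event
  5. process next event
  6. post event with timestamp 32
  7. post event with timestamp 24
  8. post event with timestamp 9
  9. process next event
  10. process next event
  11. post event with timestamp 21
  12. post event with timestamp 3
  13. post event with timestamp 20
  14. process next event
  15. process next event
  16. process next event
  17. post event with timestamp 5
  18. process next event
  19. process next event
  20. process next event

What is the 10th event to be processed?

33

insert 33 → {33}
insert 4 → {4, 33}
insert 6 → {4, 6, 33}
process next event → 4; now {6, 33}
process next event → 6; now {33}
insert 32 → {32, 33}
insert 24 → {24, 32, 33}
insert 9 → {9, 24, 32, 33}
process next event → 9; now {24, 32, 33}
process next event → 24; now {32, 33}
insert 21 → {21, 32, 33}
insert 3 → {3, 21, 32, 33}
insert 20 → {3, 20, 21, 32, 33}
process next event → 3; now {20, 21, 32, 33}
process next event → 20; now {21, 32, 33}
process next event → 21; now {32, 33}
insert 5 → {5, 32, 33}
process next event → 5; now {32, 33}
process next event → 32; now {33}
process next event → 33; now {}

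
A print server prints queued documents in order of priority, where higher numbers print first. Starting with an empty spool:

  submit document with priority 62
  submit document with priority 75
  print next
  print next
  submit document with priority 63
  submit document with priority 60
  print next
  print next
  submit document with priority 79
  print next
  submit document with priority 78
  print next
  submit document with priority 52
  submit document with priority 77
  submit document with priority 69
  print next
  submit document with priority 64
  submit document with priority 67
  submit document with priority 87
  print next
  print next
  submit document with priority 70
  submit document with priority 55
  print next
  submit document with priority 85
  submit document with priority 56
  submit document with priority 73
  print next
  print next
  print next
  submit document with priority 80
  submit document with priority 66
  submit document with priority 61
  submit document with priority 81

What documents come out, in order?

75 → 62 → 63 → 60 → 79 → 78 → 77 → 87 → 69 → 70 → 85 → 73 → 67

insert 62 → {62}
insert 75 → {75, 62}
print next → 75; now {62}
print next → 62; now {}
insert 63 → {63}
insert 60 → {63, 60}
print next → 63; now {60}
print next → 60; now {}
insert 79 → {79}
print next → 79; now {}
insert 78 → {78}
print next → 78; now {}
insert 52 → {52}
insert 77 → {77, 52}
insert 69 → {77, 69, 52}
print next → 77; now {69, 52}
insert 64 → {69, 64, 52}
insert 67 → {69, 67, 64, 52}
insert 87 → {87, 69, 67, 64, 52}
print next → 87; now {69, 67, 64, 52}
print next → 69; now {67, 64, 52}
insert 70 → {70, 67, 64, 52}
insert 55 → {70, 67, 64, 55, 52}
print next → 70; now {67, 64, 55, 52}
insert 85 → {85, 67, 64, 55, 52}
insert 56 → {85, 67, 64, 56, 55, 52}
insert 73 → {85, 73, 67, 64, 56, 55, 52}
print next → 85; now {73, 67, 64, 56, 55, 52}
print next → 73; now {67, 64, 56, 55, 52}
print next → 67; now {64, 56, 55, 52}
insert 80 → {80, 64, 56, 55, 52}
insert 66 → {80, 66, 64, 56, 55, 52}
insert 61 → {80, 66, 64, 61, 56, 55, 52}
insert 81 → {81, 80, 66, 64, 61, 56, 55, 52}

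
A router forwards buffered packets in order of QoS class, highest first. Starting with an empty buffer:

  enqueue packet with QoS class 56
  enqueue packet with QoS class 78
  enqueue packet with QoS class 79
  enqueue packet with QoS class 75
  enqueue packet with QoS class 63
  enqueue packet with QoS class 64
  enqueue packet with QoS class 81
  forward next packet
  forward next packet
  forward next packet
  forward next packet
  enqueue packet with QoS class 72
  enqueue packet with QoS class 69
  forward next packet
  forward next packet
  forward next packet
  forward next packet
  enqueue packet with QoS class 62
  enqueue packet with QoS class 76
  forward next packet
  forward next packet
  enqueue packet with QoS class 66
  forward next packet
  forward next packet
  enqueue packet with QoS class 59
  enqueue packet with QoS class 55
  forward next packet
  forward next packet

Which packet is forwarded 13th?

59

insert 56 → {56}
insert 78 → {78, 56}
insert 79 → {79, 78, 56}
insert 75 → {79, 78, 75, 56}
insert 63 → {79, 78, 75, 63, 56}
insert 64 → {79, 78, 75, 64, 63, 56}
insert 81 → {81, 79, 78, 75, 64, 63, 56}
forward next packet → 81; now {79, 78, 75, 64, 63, 56}
forward next packet → 79; now {78, 75, 64, 63, 56}
forward next packet → 78; now {75, 64, 63, 56}
forward next packet → 75; now {64, 63, 56}
insert 72 → {72, 64, 63, 56}
insert 69 → {72, 69, 64, 63, 56}
forward next packet → 72; now {69, 64, 63, 56}
forward next packet → 69; now {64, 63, 56}
forward next packet → 64; now {63, 56}
forward next packet → 63; now {56}
insert 62 → {62, 56}
insert 76 → {76, 62, 56}
forward next packet → 76; now {62, 56}
forward next packet → 62; now {56}
insert 66 → {66, 56}
forward next packet → 66; now {56}
forward next packet → 56; now {}
insert 59 → {59}
insert 55 → {59, 55}
forward next packet → 59; now {55}
forward next packet → 55; now {}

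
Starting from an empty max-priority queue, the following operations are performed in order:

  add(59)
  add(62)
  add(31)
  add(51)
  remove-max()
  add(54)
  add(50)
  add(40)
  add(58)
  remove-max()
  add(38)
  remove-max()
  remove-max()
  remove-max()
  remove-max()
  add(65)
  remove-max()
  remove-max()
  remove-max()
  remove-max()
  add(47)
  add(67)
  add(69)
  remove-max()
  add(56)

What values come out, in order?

insert 59 → {59}
insert 62 → {62, 59}
insert 31 → {62, 59, 31}
insert 51 → {62, 59, 51, 31}
remove-max → 62; now {59, 51, 31}
insert 54 → {59, 54, 51, 31}
insert 50 → {59, 54, 51, 50, 31}
insert 40 → {59, 54, 51, 50, 40, 31}
insert 58 → {59, 58, 54, 51, 50, 40, 31}
remove-max → 59; now {58, 54, 51, 50, 40, 31}
insert 38 → {58, 54, 51, 50, 40, 38, 31}
remove-max → 58; now {54, 51, 50, 40, 38, 31}
remove-max → 54; now {51, 50, 40, 38, 31}
remove-max → 51; now {50, 40, 38, 31}
remove-max → 50; now {40, 38, 31}
insert 65 → {65, 40, 38, 31}
remove-max → 65; now {40, 38, 31}
remove-max → 40; now {38, 31}
remove-max → 38; now {31}
remove-max → 31; now {}
insert 47 → {47}
insert 67 → {67, 47}
insert 69 → {69, 67, 47}
remove-max → 69; now {67, 47}
insert 56 → {67, 56, 47}

62 → 59 → 58 → 54 → 51 → 50 → 65 → 40 → 38 → 31 → 69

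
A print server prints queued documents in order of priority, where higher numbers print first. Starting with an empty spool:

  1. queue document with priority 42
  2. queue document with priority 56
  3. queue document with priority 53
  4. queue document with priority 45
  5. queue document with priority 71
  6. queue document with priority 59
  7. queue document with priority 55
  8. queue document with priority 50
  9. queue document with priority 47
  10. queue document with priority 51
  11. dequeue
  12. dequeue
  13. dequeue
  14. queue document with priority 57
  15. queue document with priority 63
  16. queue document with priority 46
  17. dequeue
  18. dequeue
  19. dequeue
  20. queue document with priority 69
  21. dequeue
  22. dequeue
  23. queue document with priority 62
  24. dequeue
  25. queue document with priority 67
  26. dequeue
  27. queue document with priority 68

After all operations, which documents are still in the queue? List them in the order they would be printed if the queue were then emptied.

68 → 51 → 50 → 47 → 46 → 45 → 42

insert 42 → {42}
insert 56 → {56, 42}
insert 53 → {56, 53, 42}
insert 45 → {56, 53, 45, 42}
insert 71 → {71, 56, 53, 45, 42}
insert 59 → {71, 59, 56, 53, 45, 42}
insert 55 → {71, 59, 56, 55, 53, 45, 42}
insert 50 → {71, 59, 56, 55, 53, 50, 45, 42}
insert 47 → {71, 59, 56, 55, 53, 50, 47, 45, 42}
insert 51 → {71, 59, 56, 55, 53, 51, 50, 47, 45, 42}
dequeue → 71; now {59, 56, 55, 53, 51, 50, 47, 45, 42}
dequeue → 59; now {56, 55, 53, 51, 50, 47, 45, 42}
dequeue → 56; now {55, 53, 51, 50, 47, 45, 42}
insert 57 → {57, 55, 53, 51, 50, 47, 45, 42}
insert 63 → {63, 57, 55, 53, 51, 50, 47, 45, 42}
insert 46 → {63, 57, 55, 53, 51, 50, 47, 46, 45, 42}
dequeue → 63; now {57, 55, 53, 51, 50, 47, 46, 45, 42}
dequeue → 57; now {55, 53, 51, 50, 47, 46, 45, 42}
dequeue → 55; now {53, 51, 50, 47, 46, 45, 42}
insert 69 → {69, 53, 51, 50, 47, 46, 45, 42}
dequeue → 69; now {53, 51, 50, 47, 46, 45, 42}
dequeue → 53; now {51, 50, 47, 46, 45, 42}
insert 62 → {62, 51, 50, 47, 46, 45, 42}
dequeue → 62; now {51, 50, 47, 46, 45, 42}
insert 67 → {67, 51, 50, 47, 46, 45, 42}
dequeue → 67; now {51, 50, 47, 46, 45, 42}
insert 68 → {68, 51, 50, 47, 46, 45, 42}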